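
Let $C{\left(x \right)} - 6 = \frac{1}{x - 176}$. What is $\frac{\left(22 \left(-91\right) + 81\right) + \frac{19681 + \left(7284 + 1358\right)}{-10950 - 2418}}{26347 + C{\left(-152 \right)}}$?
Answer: $- \frac{351346097}{4814587131} \approx -0.072975$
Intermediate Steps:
$C{\left(x \right)} = 6 + \frac{1}{-176 + x}$ ($C{\left(x \right)} = 6 + \frac{1}{x - 176} = 6 + \frac{1}{-176 + x}$)
$\frac{\left(22 \left(-91\right) + 81\right) + \frac{19681 + \left(7284 + 1358\right)}{-10950 - 2418}}{26347 + C{\left(-152 \right)}} = \frac{\left(22 \left(-91\right) + 81\right) + \frac{19681 + \left(7284 + 1358\right)}{-10950 - 2418}}{26347 + \frac{-1055 + 6 \left(-152\right)}{-176 - 152}} = \frac{\left(-2002 + 81\right) + \frac{19681 + 8642}{-13368}}{26347 + \frac{-1055 - 912}{-328}} = \frac{-1921 + 28323 \left(- \frac{1}{13368}\right)}{26347 - - \frac{1967}{328}} = \frac{-1921 - \frac{9441}{4456}}{26347 + \frac{1967}{328}} = - \frac{8569417}{4456 \cdot \frac{8643783}{328}} = \left(- \frac{8569417}{4456}\right) \frac{328}{8643783} = - \frac{351346097}{4814587131}$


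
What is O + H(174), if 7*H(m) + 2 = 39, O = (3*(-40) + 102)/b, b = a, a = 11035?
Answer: 408169/77245 ≈ 5.2841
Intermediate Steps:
b = 11035
O = -18/11035 (O = (3*(-40) + 102)/11035 = (-120 + 102)*(1/11035) = -18*1/11035 = -18/11035 ≈ -0.0016312)
H(m) = 37/7 (H(m) = -2/7 + (1/7)*39 = -2/7 + 39/7 = 37/7)
O + H(174) = -18/11035 + 37/7 = 408169/77245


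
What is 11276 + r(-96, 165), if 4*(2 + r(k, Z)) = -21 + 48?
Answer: 45123/4 ≈ 11281.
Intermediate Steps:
r(k, Z) = 19/4 (r(k, Z) = -2 + (-21 + 48)/4 = -2 + (¼)*27 = -2 + 27/4 = 19/4)
11276 + r(-96, 165) = 11276 + 19/4 = 45123/4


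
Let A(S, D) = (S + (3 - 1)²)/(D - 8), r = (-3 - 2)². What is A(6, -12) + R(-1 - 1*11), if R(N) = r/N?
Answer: -31/12 ≈ -2.5833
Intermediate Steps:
r = 25 (r = (-5)² = 25)
A(S, D) = (4 + S)/(-8 + D) (A(S, D) = (S + 2²)/(-8 + D) = (S + 4)/(-8 + D) = (4 + S)/(-8 + D))
R(N) = 25/N
A(6, -12) + R(-1 - 1*11) = (4 + 6)/(-8 - 12) + 25/(-1 - 1*11) = 10/(-20) + 25/(-1 - 11) = -1/20*10 + 25/(-12) = -½ + 25*(-1/12) = -½ - 25/12 = -31/12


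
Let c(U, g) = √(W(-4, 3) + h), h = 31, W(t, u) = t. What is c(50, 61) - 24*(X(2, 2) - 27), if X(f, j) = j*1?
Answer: 600 + 3*√3 ≈ 605.20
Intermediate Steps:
X(f, j) = j
c(U, g) = 3*√3 (c(U, g) = √(-4 + 31) = √27 = 3*√3)
c(50, 61) - 24*(X(2, 2) - 27) = 3*√3 - 24*(2 - 27) = 3*√3 - 24*(-25) = 3*√3 - 1*(-600) = 3*√3 + 600 = 600 + 3*√3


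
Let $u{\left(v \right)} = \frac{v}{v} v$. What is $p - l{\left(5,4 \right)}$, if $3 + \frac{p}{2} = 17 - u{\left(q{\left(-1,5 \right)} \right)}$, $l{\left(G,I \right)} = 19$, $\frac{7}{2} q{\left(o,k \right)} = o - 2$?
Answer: $\frac{75}{7} \approx 10.714$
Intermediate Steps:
$q{\left(o,k \right)} = - \frac{4}{7} + \frac{2 o}{7}$ ($q{\left(o,k \right)} = \frac{2 \left(o - 2\right)}{7} = \frac{2 \left(-2 + o\right)}{7} = - \frac{4}{7} + \frac{2 o}{7}$)
$u{\left(v \right)} = v$ ($u{\left(v \right)} = 1 v = v$)
$p = \frac{208}{7}$ ($p = -6 + 2 \left(17 - \left(- \frac{4}{7} + \frac{2}{7} \left(-1\right)\right)\right) = -6 + 2 \left(17 - \left(- \frac{4}{7} - \frac{2}{7}\right)\right) = -6 + 2 \left(17 - - \frac{6}{7}\right) = -6 + 2 \left(17 + \frac{6}{7}\right) = -6 + 2 \cdot \frac{125}{7} = -6 + \frac{250}{7} = \frac{208}{7} \approx 29.714$)
$p - l{\left(5,4 \right)} = \frac{208}{7} - 19 = \frac{75}{7}$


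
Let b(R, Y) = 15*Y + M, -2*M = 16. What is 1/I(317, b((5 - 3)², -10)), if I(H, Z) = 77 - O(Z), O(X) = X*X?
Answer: -1/24887 ≈ -4.0182e-5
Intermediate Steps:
O(X) = X²
M = -8 (M = -½*16 = -8)
b(R, Y) = -8 + 15*Y (b(R, Y) = 15*Y - 8 = -8 + 15*Y)
I(H, Z) = 77 - Z²
1/I(317, b((5 - 3)², -10)) = 1/(77 - (-8 + 15*(-10))²) = 1/(77 - (-8 - 150)²) = 1/(77 - 1*(-158)²) = 1/(77 - 1*24964) = 1/(77 - 24964) = 1/(-24887) = -1/24887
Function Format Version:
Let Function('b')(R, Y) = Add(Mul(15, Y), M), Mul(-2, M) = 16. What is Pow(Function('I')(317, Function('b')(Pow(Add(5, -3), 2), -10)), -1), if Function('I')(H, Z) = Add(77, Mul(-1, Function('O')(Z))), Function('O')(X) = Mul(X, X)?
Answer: Rational(-1, 24887) ≈ -4.0182e-5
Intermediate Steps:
Function('O')(X) = Pow(X, 2)
M = -8 (M = Mul(Rational(-1, 2), 16) = -8)
Function('b')(R, Y) = Add(-8, Mul(15, Y)) (Function('b')(R, Y) = Add(Mul(15, Y), -8) = Add(-8, Mul(15, Y)))
Function('I')(H, Z) = Add(77, Mul(-1, Pow(Z, 2)))
Pow(Function('I')(317, Function('b')(Pow(Add(5, -3), 2), -10)), -1) = Pow(Add(77, Mul(-1, Pow(Add(-8, Mul(15, -10)), 2))), -1) = Pow(Add(77, Mul(-1, Pow(Add(-8, -150), 2))), -1) = Pow(Add(77, Mul(-1, Pow(-158, 2))), -1) = Pow(Add(77, Mul(-1, 24964)), -1) = Pow(Add(77, -24964), -1) = Pow(-24887, -1) = Rational(-1, 24887)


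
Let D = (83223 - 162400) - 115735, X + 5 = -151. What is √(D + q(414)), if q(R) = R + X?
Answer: I*√194654 ≈ 441.2*I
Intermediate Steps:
X = -156 (X = -5 - 151 = -156)
q(R) = -156 + R (q(R) = R - 156 = -156 + R)
D = -194912 (D = -79177 - 115735 = -194912)
√(D + q(414)) = √(-194912 + (-156 + 414)) = √(-194912 + 258) = √(-194654) = I*√194654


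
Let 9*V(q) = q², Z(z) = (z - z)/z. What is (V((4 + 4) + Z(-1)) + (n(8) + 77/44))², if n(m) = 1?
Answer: 126025/1296 ≈ 97.241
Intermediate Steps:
Z(z) = 0 (Z(z) = 0/z = 0)
V(q) = q²/9
(V((4 + 4) + Z(-1)) + (n(8) + 77/44))² = (((4 + 4) + 0)²/9 + (1 + 77/44))² = ((8 + 0)²/9 + (1 + 77*(1/44)))² = ((⅑)*8² + (1 + 7/4))² = ((⅑)*64 + 11/4)² = (64/9 + 11/4)² = (355/36)² = 126025/1296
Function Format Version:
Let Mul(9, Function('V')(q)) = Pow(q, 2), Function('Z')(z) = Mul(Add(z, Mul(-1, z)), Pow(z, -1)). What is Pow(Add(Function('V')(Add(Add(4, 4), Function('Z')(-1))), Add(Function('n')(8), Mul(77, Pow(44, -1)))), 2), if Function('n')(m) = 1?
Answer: Rational(126025, 1296) ≈ 97.241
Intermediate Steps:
Function('Z')(z) = 0 (Function('Z')(z) = Mul(0, Pow(z, -1)) = 0)
Function('V')(q) = Mul(Rational(1, 9), Pow(q, 2))
Pow(Add(Function('V')(Add(Add(4, 4), Function('Z')(-1))), Add(Function('n')(8), Mul(77, Pow(44, -1)))), 2) = Pow(Add(Mul(Rational(1, 9), Pow(Add(Add(4, 4), 0), 2)), Add(1, Mul(77, Pow(44, -1)))), 2) = Pow(Add(Mul(Rational(1, 9), Pow(Add(8, 0), 2)), Add(1, Mul(77, Rational(1, 44)))), 2) = Pow(Add(Mul(Rational(1, 9), Pow(8, 2)), Add(1, Rational(7, 4))), 2) = Pow(Add(Mul(Rational(1, 9), 64), Rational(11, 4)), 2) = Pow(Add(Rational(64, 9), Rational(11, 4)), 2) = Pow(Rational(355, 36), 2) = Rational(126025, 1296)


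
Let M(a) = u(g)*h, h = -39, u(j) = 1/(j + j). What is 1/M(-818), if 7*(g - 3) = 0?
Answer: -2/13 ≈ -0.15385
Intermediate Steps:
g = 3 (g = 3 + (⅐)*0 = 3 + 0 = 3)
u(j) = 1/(2*j)
M(a) = -13/2 (M(a) = ((½)/3)*(-39) = ((½)*(⅓))*(-39) = (⅙)*(-39) = -13/2)
1/M(-818) = 1/(-13/2) = -2/13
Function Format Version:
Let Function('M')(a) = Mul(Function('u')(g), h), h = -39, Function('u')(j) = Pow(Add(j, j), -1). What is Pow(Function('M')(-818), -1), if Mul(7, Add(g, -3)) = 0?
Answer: Rational(-2, 13) ≈ -0.15385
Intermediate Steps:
g = 3 (g = Add(3, Mul(Rational(1, 7), 0)) = Add(3, 0) = 3)
Function('u')(j) = Mul(Rational(1, 2), Pow(j, -1)) (Function('u')(j) = Pow(Mul(2, j), -1) = Mul(Rational(1, 2), Pow(j, -1)))
Function('M')(a) = Rational(-13, 2) (Function('M')(a) = Mul(Mul(Rational(1, 2), Pow(3, -1)), -39) = Mul(Mul(Rational(1, 2), Rational(1, 3)), -39) = Mul(Rational(1, 6), -39) = Rational(-13, 2))
Pow(Function('M')(-818), -1) = Pow(Rational(-13, 2), -1) = Rational(-2, 13)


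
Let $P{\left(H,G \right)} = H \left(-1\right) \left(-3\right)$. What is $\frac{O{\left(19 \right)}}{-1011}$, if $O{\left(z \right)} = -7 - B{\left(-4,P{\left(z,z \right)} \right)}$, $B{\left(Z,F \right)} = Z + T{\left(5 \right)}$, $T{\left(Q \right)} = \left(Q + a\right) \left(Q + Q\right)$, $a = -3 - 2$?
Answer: $\frac{1}{337} \approx 0.0029674$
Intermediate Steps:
$a = -5$ ($a = -3 - 2 = -5$)
$T{\left(Q \right)} = 2 Q \left(-5 + Q\right)$ ($T{\left(Q \right)} = \left(Q - 5\right) \left(Q + Q\right) = \left(-5 + Q\right) 2 Q = 2 Q \left(-5 + Q\right)$)
$P{\left(H,G \right)} = 3 H$ ($P{\left(H,G \right)} = - H \left(-3\right) = 3 H$)
$B{\left(Z,F \right)} = Z$ ($B{\left(Z,F \right)} = Z + 2 \cdot 5 \left(-5 + 5\right) = Z + 2 \cdot 5 \cdot 0 = Z + 0 = Z$)
$O{\left(z \right)} = -3$ ($O{\left(z \right)} = -7 - -4 = -7 + 4 = -3$)
$\frac{O{\left(19 \right)}}{-1011} = - \frac{3}{-1011} = \left(-3\right) \left(- \frac{1}{1011}\right) = \frac{1}{337}$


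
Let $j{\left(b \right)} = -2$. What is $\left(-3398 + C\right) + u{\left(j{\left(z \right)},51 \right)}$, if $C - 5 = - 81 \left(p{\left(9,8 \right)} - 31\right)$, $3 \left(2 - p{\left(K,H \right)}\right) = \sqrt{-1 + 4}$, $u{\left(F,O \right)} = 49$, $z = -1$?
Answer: $-995 + 27 \sqrt{3} \approx -948.23$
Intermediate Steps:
$p{\left(K,H \right)} = 2 - \frac{\sqrt{3}}{3}$ ($p{\left(K,H \right)} = 2 - \frac{\sqrt{-1 + 4}}{3} = 2 - \frac{\sqrt{3}}{3}$)
$C = 2354 + 27 \sqrt{3}$ ($C = 5 - 81 \left(\left(2 - \frac{\sqrt{3}}{3}\right) - 31\right) = 5 - 81 \left(-29 - \frac{\sqrt{3}}{3}\right) = 5 + \left(2349 + 27 \sqrt{3}\right) = 2354 + 27 \sqrt{3} \approx 2400.8$)
$\left(-3398 + C\right) + u{\left(j{\left(z \right)},51 \right)} = \left(-3398 + \left(2354 + 27 \sqrt{3}\right)\right) + 49 = \left(-1044 + 27 \sqrt{3}\right) + 49 = -995 + 27 \sqrt{3}$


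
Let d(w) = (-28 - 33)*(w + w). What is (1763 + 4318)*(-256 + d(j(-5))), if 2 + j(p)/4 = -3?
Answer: 13280904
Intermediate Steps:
j(p) = -20 (j(p) = -8 + 4*(-3) = -8 - 12 = -20)
d(w) = -122*w
(1763 + 4318)*(-256 + d(j(-5))) = (1763 + 4318)*(-256 - 122*(-20)) = 6081*(-256 + 2440) = 6081*2184 = 13280904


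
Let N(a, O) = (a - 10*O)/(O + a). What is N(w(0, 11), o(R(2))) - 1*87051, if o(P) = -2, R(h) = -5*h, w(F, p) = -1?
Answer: -261172/3 ≈ -87057.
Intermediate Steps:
N(a, O) = (a - 10*O)/(O + a)
N(w(0, 11), o(R(2))) - 1*87051 = (-1 - 10*(-2))/(-2 - 1) - 1*87051 = (-1 + 20)/(-3) - 87051 = -1/3*19 - 87051 = -19/3 - 87051 = -261172/3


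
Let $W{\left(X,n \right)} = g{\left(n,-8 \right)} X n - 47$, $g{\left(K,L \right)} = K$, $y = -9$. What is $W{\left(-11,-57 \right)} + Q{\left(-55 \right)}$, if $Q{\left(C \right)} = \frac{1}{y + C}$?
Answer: $- \frac{2290305}{64} \approx -35786.0$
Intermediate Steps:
$W{\left(X,n \right)} = -47 + X n^{2}$ ($W{\left(X,n \right)} = n X n - 47 = X n n - 47 = X n^{2} - 47 = -47 + X n^{2}$)
$Q{\left(C \right)} = \frac{1}{-9 + C}$
$W{\left(-11,-57 \right)} + Q{\left(-55 \right)} = \left(-47 - 11 \left(-57\right)^{2}\right) + \frac{1}{-9 - 55} = \left(-47 - 35739\right) + \frac{1}{-64} = \left(-47 - 35739\right) - \frac{1}{64} = -35786 - \frac{1}{64} = - \frac{2290305}{64}$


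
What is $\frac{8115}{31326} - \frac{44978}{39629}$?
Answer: $- \frac{15759297}{17991566} \approx -0.87593$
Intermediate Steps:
$\frac{8115}{31326} - \frac{44978}{39629} = 8115 \cdot \frac{1}{31326} - \frac{44978}{39629} = \frac{2705}{10442} - \frac{44978}{39629} = - \frac{15759297}{17991566}$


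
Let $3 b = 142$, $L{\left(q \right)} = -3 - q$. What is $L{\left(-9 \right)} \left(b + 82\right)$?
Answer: $776$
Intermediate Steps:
$b = \frac{142}{3}$ ($b = \frac{1}{3} \cdot 142 = \frac{142}{3} \approx 47.333$)
$L{\left(-9 \right)} \left(b + 82\right) = \left(-3 - -9\right) \left(\frac{142}{3} + 82\right) = \left(-3 + 9\right) \frac{388}{3} = 6 \cdot \frac{388}{3} = 776$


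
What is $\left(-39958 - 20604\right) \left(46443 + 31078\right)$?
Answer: $-4694826802$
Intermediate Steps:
$\left(-39958 - 20604\right) \left(46443 + 31078\right) = \left(-60562\right) 77521 = -4694826802$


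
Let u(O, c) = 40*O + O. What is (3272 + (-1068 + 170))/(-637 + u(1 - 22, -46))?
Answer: -1187/749 ≈ -1.5848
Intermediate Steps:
u(O, c) = 41*O
(3272 + (-1068 + 170))/(-637 + u(1 - 22, -46)) = (3272 + (-1068 + 170))/(-637 + 41*(1 - 22)) = (3272 - 898)/(-637 + 41*(-21)) = 2374/(-637 - 861) = 2374/(-1498) = 2374*(-1/1498) = -1187/749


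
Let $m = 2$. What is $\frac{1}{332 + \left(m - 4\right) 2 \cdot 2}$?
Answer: $\frac{1}{324} \approx 0.0030864$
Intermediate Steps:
$\frac{1}{332 + \left(m - 4\right) 2 \cdot 2} = \frac{1}{332 + \left(2 - 4\right) 2 \cdot 2} = \frac{1}{332 + \left(-2\right) 2 \cdot 2} = \frac{1}{332 - 8} = \frac{1}{324}$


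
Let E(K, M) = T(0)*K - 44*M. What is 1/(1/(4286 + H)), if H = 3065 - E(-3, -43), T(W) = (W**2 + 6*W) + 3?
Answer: 5468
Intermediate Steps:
T(W) = 3 + W**2 + 6*W
E(K, M) = -44*M + 3*K (E(K, M) = (3 + 0**2 + 6*0)*K - 44*M = (3 + 0 + 0)*K - 44*M = 3*K - 44*M = -44*M + 3*K)
H = 1182 (H = 3065 - (-44*(-43) + 3*(-3)) = 3065 - (1892 - 9) = 3065 - 1*1883 = 3065 - 1883 = 1182)
1/(1/(4286 + H)) = 1/(1/(4286 + 1182)) = 1/(1/5468) = 5468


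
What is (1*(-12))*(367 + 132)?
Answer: -5988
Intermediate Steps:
(1*(-12))*(367 + 132) = -12*499 = -5988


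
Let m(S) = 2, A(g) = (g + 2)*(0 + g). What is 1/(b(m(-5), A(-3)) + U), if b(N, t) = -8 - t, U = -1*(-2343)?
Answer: 1/2332 ≈ 0.00042882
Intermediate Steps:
A(g) = g*(2 + g) (A(g) = (2 + g)*g = g*(2 + g))
U = 2343
1/(b(m(-5), A(-3)) + U) = 1/((-8 - (-3)*(2 - 3)) + 2343) = 1/((-8 - (-3)*(-1)) + 2343) = 1/((-8 - 1*3) + 2343) = 1/((-8 - 3) + 2343) = 1/(-11 + 2343) = 1/2332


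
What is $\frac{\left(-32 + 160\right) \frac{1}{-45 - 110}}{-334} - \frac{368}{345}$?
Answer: $- \frac{16528}{15531} \approx -1.0642$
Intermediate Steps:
$\frac{\left(-32 + 160\right) \frac{1}{-45 - 110}}{-334} - \frac{368}{345} = \frac{128}{-155} \left(- \frac{1}{334}\right) - \frac{16}{15} = 128 \left(- \frac{1}{155}\right) \left(- \frac{1}{334}\right) - \frac{16}{15} = \left(- \frac{128}{155}\right) \left(- \frac{1}{334}\right) - \frac{16}{15} = \frac{64}{25885} - \frac{16}{15} = - \frac{16528}{15531}$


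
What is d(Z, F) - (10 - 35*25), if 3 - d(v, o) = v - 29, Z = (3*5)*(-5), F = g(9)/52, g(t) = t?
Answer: 972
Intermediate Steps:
F = 9/52 ≈ 0.17308
Z = -75 (Z = 15*(-5) = -75)
d(v, o) = 32 - v (d(v, o) = 3 - (v - 29) = 3 - (-29 + v) = 3 + (29 - v) = 32 - v)
d(Z, F) - (10 - 35*25) = (32 - 1*(-75)) - (10 - 35*25) = (32 + 75) - (10 - 875) = 107 - 1*(-865) = 107 + 865 = 972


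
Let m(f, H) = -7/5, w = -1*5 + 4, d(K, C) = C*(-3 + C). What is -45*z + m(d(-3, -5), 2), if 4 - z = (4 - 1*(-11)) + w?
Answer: 2243/5 ≈ 448.60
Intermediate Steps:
w = -1 (w = -5 + 4 = -1)
m(f, H) = -7/5 (m(f, H) = -7*1/5 = -7/5)
z = -10 (z = 4 - ((4 - 1*(-11)) - 1) = 4 - ((4 + 11) - 1) = 4 - (15 - 1) = 4 - 1*14 = 4 - 14 = -10)
-45*z + m(d(-3, -5), 2) = -45*(-10) - 7/5 = 450 - 7/5 = 2243/5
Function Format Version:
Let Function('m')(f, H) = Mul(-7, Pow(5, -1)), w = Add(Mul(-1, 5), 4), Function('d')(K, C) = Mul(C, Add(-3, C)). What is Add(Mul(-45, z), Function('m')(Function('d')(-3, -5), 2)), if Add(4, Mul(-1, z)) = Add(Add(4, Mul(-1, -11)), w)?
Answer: Rational(2243, 5) ≈ 448.60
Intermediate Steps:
w = -1 (w = Add(-5, 4) = -1)
Function('m')(f, H) = Rational(-7, 5) (Function('m')(f, H) = Mul(-7, Rational(1, 5)) = Rational(-7, 5))
z = -10 (z = Add(4, Mul(-1, Add(Add(4, Mul(-1, -11)), -1))) = Add(4, Mul(-1, Add(Add(4, 11), -1))) = Add(4, Mul(-1, Add(15, -1))) = Add(4, Mul(-1, 14)) = Add(4, -14) = -10)
Add(Mul(-45, z), Function('m')(Function('d')(-3, -5), 2)) = Add(Mul(-45, -10), Rational(-7, 5)) = Add(450, Rational(-7, 5)) = Rational(2243, 5)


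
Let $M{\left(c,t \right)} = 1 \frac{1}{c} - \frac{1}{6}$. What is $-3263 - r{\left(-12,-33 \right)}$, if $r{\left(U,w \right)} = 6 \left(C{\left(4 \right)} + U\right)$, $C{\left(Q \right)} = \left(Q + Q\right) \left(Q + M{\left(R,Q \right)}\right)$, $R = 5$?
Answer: $- \frac{16923}{5} \approx -3384.6$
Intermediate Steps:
$M{\left(c,t \right)} = - \frac{1}{6} + \frac{1}{c}$ ($M{\left(c,t \right)} = \frac{1}{c} - \frac{1}{6} = - \frac{1}{6} + \frac{1}{c}$)
$C{\left(Q \right)} = 2 Q \left(\frac{1}{30} + Q\right)$ ($C{\left(Q \right)} = \left(Q + Q\right) \left(Q + \frac{6 - 5}{6 \cdot 5}\right) = 2 Q \left(Q + \frac{1}{6} \cdot \frac{1}{5} \left(6 - 5\right)\right) = 2 Q \left(Q + \frac{1}{6} \cdot \frac{1}{5} \cdot 1\right) = 2 Q \left(Q + \frac{1}{30}\right) = 2 Q \left(\frac{1}{30} + Q\right)$)
$r{\left(U,w \right)} = \frac{968}{5} + 6 U$ ($r{\left(U,w \right)} = 6 \left(\frac{1}{15} \cdot 4 \left(1 + 30 \cdot 4\right) + U\right) = 6 \left(\frac{1}{15} \cdot 4 \left(1 + 120\right) + U\right) = 6 \left(\frac{1}{15} \cdot 4 \cdot 121 + U\right) = 6 \left(\frac{484}{15} + U\right) = \frac{968}{5} + 6 U$)
$-3263 - r{\left(-12,-33 \right)} = -3263 - \left(\frac{968}{5} + 6 \left(-12\right)\right) = -3263 - \left(\frac{968}{5} - 72\right) = -3263 - \frac{608}{5} = - \frac{16923}{5}$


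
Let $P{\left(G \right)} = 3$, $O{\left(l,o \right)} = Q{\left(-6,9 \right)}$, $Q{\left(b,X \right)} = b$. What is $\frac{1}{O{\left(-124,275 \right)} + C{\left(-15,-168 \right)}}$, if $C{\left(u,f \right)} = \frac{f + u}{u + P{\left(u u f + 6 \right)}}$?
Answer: $\frac{4}{37} \approx 0.10811$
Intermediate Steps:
$O{\left(l,o \right)} = -6$
$C{\left(u,f \right)} = \frac{f + u}{3 + u}$ ($C{\left(u,f \right)} = \frac{f + u}{u + 3} = \frac{f + u}{3 + u}$)
$\frac{1}{O{\left(-124,275 \right)} + C{\left(-15,-168 \right)}} = \frac{1}{-6 + \frac{-168 - 15}{3 - 15}} = \frac{1}{-6 + \frac{1}{-12} \left(-183\right)} = \frac{1}{-6 - - \frac{61}{4}} = \frac{1}{-6 + \frac{61}{4}} = \frac{1}{\frac{37}{4}} = \frac{4}{37}$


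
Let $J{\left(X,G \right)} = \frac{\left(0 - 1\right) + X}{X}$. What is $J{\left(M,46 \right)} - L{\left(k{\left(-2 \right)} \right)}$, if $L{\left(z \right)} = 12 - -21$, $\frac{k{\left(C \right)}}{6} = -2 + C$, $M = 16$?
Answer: $- \frac{513}{16} \approx -32.063$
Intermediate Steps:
$k{\left(C \right)} = -12 + 6 C$ ($k{\left(C \right)} = 6 \left(-2 + C\right) = -12 + 6 C$)
$J{\left(X,G \right)} = \frac{-1 + X}{X}$
$L{\left(z \right)} = 33$ ($L{\left(z \right)} = 12 + 21 = 33$)
$J{\left(M,46 \right)} - L{\left(k{\left(-2 \right)} \right)} = \frac{-1 + 16}{16} - 33 = \frac{1}{16} \cdot 15 - 33 = \frac{15}{16} - 33 = - \frac{513}{16}$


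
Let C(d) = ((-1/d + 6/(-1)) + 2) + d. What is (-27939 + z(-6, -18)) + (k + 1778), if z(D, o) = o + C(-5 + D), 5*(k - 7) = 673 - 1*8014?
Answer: -1521031/55 ≈ -27655.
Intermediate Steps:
k = -7306/5 (k = 7 + (673 - 1*8014)/5 = 7 + (673 - 8014)/5 = 7 + (⅕)*(-7341) = 7 - 7341/5 = -7306/5 ≈ -1461.2)
C(d) = -4 + d - 1/d (C(d) = ((-1/d + 6*(-1)) + 2) + d = ((-1/d - 6) + 2) + d = ((-6 - 1/d) + 2) + d = (-4 - 1/d) + d = -4 + d - 1/d)
z(D, o) = -9 + D + o - 1/(-5 + D) (z(D, o) = o + (-4 + (-5 + D) - 1/(-5 + D)) = o + (-9 + D - 1/(-5 + D)) = -9 + D + o - 1/(-5 + D))
(-27939 + z(-6, -18)) + (k + 1778) = (-27939 + (-1 + (-5 - 6)*(-9 - 6 - 18))/(-5 - 6)) + (-7306/5 + 1778) = (-27939 + (-1 - 11*(-33))/(-11)) + 1584/5 = (-27939 - (-1 + 363)/11) + 1584/5 = (-27939 - 1/11*362) + 1584/5 = (-27939 - 362/11) + 1584/5 = -307691/11 + 1584/5 = -1521031/55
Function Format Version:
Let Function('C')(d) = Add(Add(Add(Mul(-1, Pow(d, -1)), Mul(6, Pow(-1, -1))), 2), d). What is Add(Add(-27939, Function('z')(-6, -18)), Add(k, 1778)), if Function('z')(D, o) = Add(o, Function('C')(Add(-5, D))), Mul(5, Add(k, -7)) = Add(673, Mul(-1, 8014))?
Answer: Rational(-1521031, 55) ≈ -27655.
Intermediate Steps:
k = Rational(-7306, 5) (k = Add(7, Mul(Rational(1, 5), Add(673, Mul(-1, 8014)))) = Add(7, Mul(Rational(1, 5), Add(673, -8014))) = Add(7, Mul(Rational(1, 5), -7341)) = Add(7, Rational(-7341, 5)) = Rational(-7306, 5) ≈ -1461.2)
Function('C')(d) = Add(-4, d, Mul(-1, Pow(d, -1))) (Function('C')(d) = Add(Add(Add(Mul(-1, Pow(d, -1)), Mul(6, -1)), 2), d) = Add(Add(Add(Mul(-1, Pow(d, -1)), -6), 2), d) = Add(Add(Add(-6, Mul(-1, Pow(d, -1))), 2), d) = Add(Add(-4, Mul(-1, Pow(d, -1))), d) = Add(-4, d, Mul(-1, Pow(d, -1))))
Function('z')(D, o) = Add(-9, D, o, Mul(-1, Pow(Add(-5, D), -1))) (Function('z')(D, o) = Add(o, Add(-4, Add(-5, D), Mul(-1, Pow(Add(-5, D), -1)))) = Add(o, Add(-9, D, Mul(-1, Pow(Add(-5, D), -1)))) = Add(-9, D, o, Mul(-1, Pow(Add(-5, D), -1))))
Add(Add(-27939, Function('z')(-6, -18)), Add(k, 1778)) = Add(Add(-27939, Mul(Pow(Add(-5, -6), -1), Add(-1, Mul(Add(-5, -6), Add(-9, -6, -18))))), Add(Rational(-7306, 5), 1778)) = Add(Add(-27939, Mul(Pow(-11, -1), Add(-1, Mul(-11, -33)))), Rational(1584, 5)) = Add(Add(-27939, Mul(Rational(-1, 11), Add(-1, 363))), Rational(1584, 5)) = Add(Add(-27939, Mul(Rational(-1, 11), 362)), Rational(1584, 5)) = Add(Add(-27939, Rational(-362, 11)), Rational(1584, 5)) = Add(Rational(-307691, 11), Rational(1584, 5)) = Rational(-1521031, 55)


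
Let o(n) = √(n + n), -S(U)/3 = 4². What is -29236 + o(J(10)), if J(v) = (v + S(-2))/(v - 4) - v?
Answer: -29236 + 7*I*√6/3 ≈ -29236.0 + 5.7155*I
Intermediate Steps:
S(U) = -48 (S(U) = -3*4² = -3*16 = -48)
J(v) = -v + (-48 + v)/(-4 + v) (J(v) = (v - 48)/(v - 4) - v = (-48 + v)/(-4 + v) - v = -v + (-48 + v)/(-4 + v))
o(n) = √2*√n (o(n) = √(2*n) = √2*√n)
-29236 + o(J(10)) = -29236 + √2*√((-48 - 1*10² + 5*10)/(-4 + 10)) = -29236 + √2*√((-48 - 1*100 + 50)/6) = -29236 + √2*√((-48 - 100 + 50)/6) = -29236 + √2*√((⅙)*(-98)) = -29236 + √2*√(-49/3) = -29236 + √2*(7*I*√3/3) = -29236 + 7*I*√6/3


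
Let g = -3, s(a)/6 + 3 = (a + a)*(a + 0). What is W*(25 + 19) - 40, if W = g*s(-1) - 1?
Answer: 708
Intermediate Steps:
s(a) = -18 + 12*a² (s(a) = -18 + 6*((a + a)*(a + 0)) = -18 + 6*((2*a)*a) = -18 + 6*(2*a²) = -18 + 12*a²)
W = 17 (W = -3*(-18 + 12*(-1)²) - 1 = -3*(-18 + 12*1) - 1 = -3*(-18 + 12) - 1 = -3*(-6) - 1 = 18 - 1 = 17)
W*(25 + 19) - 40 = 17*(25 + 19) - 40 = 17*44 - 40 = 748 - 40 = 708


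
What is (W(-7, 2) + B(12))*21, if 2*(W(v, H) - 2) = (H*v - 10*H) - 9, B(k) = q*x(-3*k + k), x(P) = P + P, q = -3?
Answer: 5229/2 ≈ 2614.5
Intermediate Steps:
x(P) = 2*P
B(k) = 12*k (B(k) = -6*(-3*k + k) = -6*(-2*k) = -(-12)*k = 12*k)
W(v, H) = -5/2 - 5*H + H*v/2 (W(v, H) = 2 + ((H*v - 10*H) - 9)/2 = 2 + ((-10*H + H*v) - 9)/2 = 2 + (-9 - 10*H + H*v)/2 = 2 + (-9/2 - 5*H + H*v/2) = -5/2 - 5*H + H*v/2)
(W(-7, 2) + B(12))*21 = ((-5/2 - 5*2 + (½)*2*(-7)) + 12*12)*21 = ((-5/2 - 10 - 7) + 144)*21 = (-39/2 + 144)*21 = (249/2)*21 = 5229/2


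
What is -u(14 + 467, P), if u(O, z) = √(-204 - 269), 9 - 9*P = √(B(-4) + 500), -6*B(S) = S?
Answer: -I*√473 ≈ -21.749*I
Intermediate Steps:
B(S) = -S/6
P = 1 - √4506/27 (P = 1 - √(-⅙*(-4) + 500)/9 = 1 - √(⅔ + 500)/9 = 1 - √4506/27 ≈ -1.4862)
u(O, z) = I*√473 (u(O, z) = √(-473) = I*√473)
-u(14 + 467, P) = -I*√473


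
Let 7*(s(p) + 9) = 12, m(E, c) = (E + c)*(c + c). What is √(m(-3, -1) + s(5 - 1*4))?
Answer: √35/7 ≈ 0.84515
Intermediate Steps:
m(E, c) = 2*c*(E + c) (m(E, c) = (E + c)*(2*c) = 2*c*(E + c))
s(p) = -51/7 (s(p) = -9 + (⅐)*12 = -9 + 12/7 = -51/7)
√(m(-3, -1) + s(5 - 1*4)) = √(2*(-1)*(-3 - 1) - 51/7) = √(2*(-1)*(-4) - 51/7) = √(8 - 51/7) = √(5/7) = √35/7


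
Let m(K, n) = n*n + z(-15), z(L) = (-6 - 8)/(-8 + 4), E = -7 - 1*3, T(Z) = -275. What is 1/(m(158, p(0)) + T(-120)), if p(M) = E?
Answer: -2/343 ≈ -0.0058309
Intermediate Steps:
E = -10 (E = -7 - 3 = -10)
z(L) = 7/2 (z(L) = -14/(-4) = -14*(-¼) = 7/2)
p(M) = -10
m(K, n) = 7/2 + n² (m(K, n) = n*n + 7/2 = n² + 7/2 = 7/2 + n²)
1/(m(158, p(0)) + T(-120)) = 1/((7/2 + (-10)²) - 275) = 1/((7/2 + 100) - 275) = 1/(207/2 - 275) = 1/(-343/2) = -2/343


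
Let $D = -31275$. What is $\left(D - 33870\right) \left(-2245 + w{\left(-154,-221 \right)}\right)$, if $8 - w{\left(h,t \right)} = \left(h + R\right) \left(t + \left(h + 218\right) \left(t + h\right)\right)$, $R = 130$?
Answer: $38014778445$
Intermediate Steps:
$w{\left(h,t \right)} = 8 - \left(130 + h\right) \left(t + \left(218 + h\right) \left(h + t\right)\right)$ ($w{\left(h,t \right)} = 8 - \left(h + 130\right) \left(t + \left(h + 218\right) \left(t + h\right)\right) = 8 - \left(130 + h\right) \left(t + \left(218 + h\right) \left(h + t\right)\right)$)
$\left(D - 33870\right) \left(-2245 + w{\left(-154,-221 \right)}\right) = \left(-31275 - 33870\right) \left(-2245 - \left(-14308502 + 3011932 + 11877866\right)\right) = - 65145 \left(-2245 - \left(5822532 - 5241236\right)\right) = - 65145 \left(-2245 + \left(8 + 3652264 + 6291870 + 4364360 - 8253168 + 5241236 - 11877866\right)\right) = - 65145 \left(-2245 - 581296\right) = \left(-65145\right) \left(-583541\right) = 38014778445$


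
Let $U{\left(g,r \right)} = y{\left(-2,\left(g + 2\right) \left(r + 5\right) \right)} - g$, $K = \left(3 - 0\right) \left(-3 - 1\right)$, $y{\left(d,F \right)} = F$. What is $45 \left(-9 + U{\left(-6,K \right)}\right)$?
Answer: $1125$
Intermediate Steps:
$K = -12$ ($K = \left(3 + \left(-3 + 3\right)\right) \left(-4\right) = \left(3 + 0\right) \left(-4\right) = 3 \left(-4\right) = -12$)
$U{\left(g,r \right)} = - g + \left(2 + g\right) \left(5 + r\right)$ ($U{\left(g,r \right)} = \left(g + 2\right) \left(r + 5\right) - g = \left(2 + g\right) \left(5 + r\right) - g = - g + \left(2 + g\right) \left(5 + r\right)$)
$45 \left(-9 + U{\left(-6,K \right)}\right) = 45 \left(-9 + \left(10 + 2 \left(-12\right) + 4 \left(-6\right) - -72\right)\right) = 45 \left(-9 + \left(10 - 24 - 24 + 72\right)\right) = 45 \left(-9 + 34\right) = 45 \cdot 25 = 1125$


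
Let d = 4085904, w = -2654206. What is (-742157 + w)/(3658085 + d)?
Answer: -3396363/7743989 ≈ -0.43858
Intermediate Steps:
(-742157 + w)/(3658085 + d) = (-742157 - 2654206)/(3658085 + 4085904) = -3396363/7743989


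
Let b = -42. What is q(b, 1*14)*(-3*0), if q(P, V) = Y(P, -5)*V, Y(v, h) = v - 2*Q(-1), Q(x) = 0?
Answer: 0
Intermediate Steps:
Y(v, h) = v (Y(v, h) = v - 2*0 = v + 0 = v)
q(P, V) = P*V
q(b, 1*14)*(-3*0) = (-42*14)*(-3*0) = -42*14*0 = -588*0 = 0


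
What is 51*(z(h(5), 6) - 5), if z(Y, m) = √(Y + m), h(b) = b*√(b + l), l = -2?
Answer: -255 + 51*√(6 + 5*√3) ≈ -59.728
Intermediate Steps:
h(b) = b*√(-2 + b) (h(b) = b*√(b - 2) = b*√(-2 + b))
51*(z(h(5), 6) - 5) = 51*(√(5*√(-2 + 5) + 6) - 5) = 51*(√(5*√3 + 6) - 5) = 51*(√(6 + 5*√3) - 5) = 51*(-5 + √(6 + 5*√3)) = -255 + 51*√(6 + 5*√3)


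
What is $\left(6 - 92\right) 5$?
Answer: $-430$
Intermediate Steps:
$\left(6 - 92\right) 5 = \left(-86\right) 5 = -430$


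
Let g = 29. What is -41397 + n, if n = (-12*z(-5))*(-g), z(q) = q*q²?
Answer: -84897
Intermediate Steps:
z(q) = q³
n = -43500 (n = (-12*(-5)³)*(-1*29) = -12*(-125)*(-29) = 1500*(-29) = -43500)
-41397 + n = -41397 - 43500 = -84897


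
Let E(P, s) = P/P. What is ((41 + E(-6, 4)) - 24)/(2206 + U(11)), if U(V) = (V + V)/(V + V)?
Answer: 18/2207 ≈ 0.0081559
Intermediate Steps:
E(P, s) = 1
U(V) = 1 (U(V) = (2*V)/((2*V)) = (2*V)*(1/(2*V)) = 1)
((41 + E(-6, 4)) - 24)/(2206 + U(11)) = ((41 + 1) - 24)/(2206 + 1) = (42 - 24)/2207 = 18*(1/2207) = 18/2207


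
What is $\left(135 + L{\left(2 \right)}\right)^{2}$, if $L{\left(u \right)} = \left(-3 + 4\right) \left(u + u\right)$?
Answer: $19321$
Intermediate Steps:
$L{\left(u \right)} = 2 u$ ($L{\left(u \right)} = 1 \cdot 2 u = 2 u$)
$\left(135 + L{\left(2 \right)}\right)^{2} = \left(135 + 2 \cdot 2\right)^{2} = \left(135 + 4\right)^{2} = 139^{2} = 19321$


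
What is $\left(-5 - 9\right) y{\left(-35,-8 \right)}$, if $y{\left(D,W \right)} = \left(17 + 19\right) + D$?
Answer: $-14$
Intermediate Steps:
$y{\left(D,W \right)} = 36 + D$
$\left(-5 - 9\right) y{\left(-35,-8 \right)} = \left(-5 - 9\right) \left(36 - 35\right) = \left(-5 - 9\right) 1 = \left(-14\right) 1 = -14$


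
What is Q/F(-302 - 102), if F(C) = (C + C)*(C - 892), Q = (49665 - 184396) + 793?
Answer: -7441/58176 ≈ -0.12790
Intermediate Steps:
Q = -133938 (Q = -134731 + 793 = -133938)
F(C) = 2*C*(-892 + C) (F(C) = (2*C)*(-892 + C) = 2*C*(-892 + C))
Q/F(-302 - 102) = -133938*1/(2*(-892 + (-302 - 102))*(-302 - 102)) = -133938*(-1/(808*(-892 - 404))) = -133938/(2*(-404)*(-1296)) = -133938/1047168 = -133938*1/1047168 = -7441/58176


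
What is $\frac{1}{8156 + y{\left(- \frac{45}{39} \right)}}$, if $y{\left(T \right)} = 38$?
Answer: $\frac{1}{8194} \approx 0.00012204$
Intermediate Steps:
$\frac{1}{8156 + y{\left(- \frac{45}{39} \right)}} = \frac{1}{8156 + 38} = \frac{1}{8194}$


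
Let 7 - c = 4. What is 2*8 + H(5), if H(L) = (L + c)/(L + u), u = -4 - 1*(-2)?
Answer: 56/3 ≈ 18.667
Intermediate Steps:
u = -2 (u = -4 + 2 = -2)
c = 3 (c = 7 - 1*4 = 7 - 4 = 3)
H(L) = (3 + L)/(-2 + L) (H(L) = (L + 3)/(L - 2) = (3 + L)/(-2 + L))
2*8 + H(5) = 2*8 + (3 + 5)/(-2 + 5) = 16 + 8/3 = 56/3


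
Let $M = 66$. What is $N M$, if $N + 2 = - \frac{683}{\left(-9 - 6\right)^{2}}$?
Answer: $- \frac{24926}{75} \approx -332.35$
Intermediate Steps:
$N = - \frac{1133}{225}$ ($N = -2 - \frac{683}{\left(-9 - 6\right)^{2}} = -2 - \frac{683}{\left(-15\right)^{2}} = -2 - \frac{683}{225} = - \frac{1133}{225} \approx -5.0356$)
$N M = \left(- \frac{1133}{225}\right) 66 = - \frac{24926}{75}$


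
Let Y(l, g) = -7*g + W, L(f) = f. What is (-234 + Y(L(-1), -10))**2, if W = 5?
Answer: 25281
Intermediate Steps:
Y(l, g) = 5 - 7*g (Y(l, g) = -7*g + 5 = 5 - 7*g)
(-234 + Y(L(-1), -10))**2 = (-234 + (5 - 7*(-10)))**2 = (-234 + (5 + 70))**2 = (-234 + 75)**2 = (-159)**2 = 25281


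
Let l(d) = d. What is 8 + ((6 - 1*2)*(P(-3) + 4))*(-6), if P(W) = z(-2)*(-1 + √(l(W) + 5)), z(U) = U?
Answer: -136 + 48*√2 ≈ -68.118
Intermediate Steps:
P(W) = 2 - 2*√(5 + W) (P(W) = -2*(-1 + √(W + 5)) = -2*(-1 + √(5 + W)) = 2 - 2*√(5 + W))
8 + ((6 - 1*2)*(P(-3) + 4))*(-6) = 8 + ((6 - 1*2)*((2 - 2*√(5 - 3)) + 4))*(-6) = 8 + ((6 - 2)*((2 - 2*√2) + 4))*(-6) = 8 + (4*(6 - 2*√2))*(-6) = 8 + (24 - 8*√2)*(-6) = 8 + (-144 + 48*√2) = -136 + 48*√2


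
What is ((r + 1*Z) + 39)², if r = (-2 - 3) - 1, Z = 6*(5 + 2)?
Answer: 5625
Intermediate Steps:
Z = 42 (Z = 6*7 = 42)
r = -6 (r = -5 - 1 = -6)
((r + 1*Z) + 39)² = ((-6 + 1*42) + 39)² = ((-6 + 42) + 39)² = (36 + 39)² = 75² = 5625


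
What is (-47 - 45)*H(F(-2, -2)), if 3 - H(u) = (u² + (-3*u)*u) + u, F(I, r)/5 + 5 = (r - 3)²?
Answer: -1831076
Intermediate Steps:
F(I, r) = -25 + 5*(-3 + r)² (F(I, r) = -25 + 5*(r - 3)² = -25 + 5*(-3 + r)²)
H(u) = 3 - u + 2*u² (H(u) = 3 - ((u² + (-3*u)*u) + u) = 3 - ((u² - 3*u²) + u) = 3 - (-2*u² + u) = 3 - (u - 2*u²) = 3 + (-u + 2*u²) = 3 - u + 2*u²)
(-47 - 45)*H(F(-2, -2)) = (-47 - 45)*(3 - (-25 + 5*(-3 - 2)²) + 2*(-25 + 5*(-3 - 2)²)²) = -92*(3 - (-25 + 5*(-5)²) + 2*(-25 + 5*(-5)²)²) = -92*(3 - (-25 + 5*25) + 2*(-25 + 5*25)²) = -92*(3 - (-25 + 125) + 2*(-25 + 125)²) = -92*(3 - 1*100 + 2*100²) = -92*(3 - 100 + 2*10000) = -92*(3 - 100 + 20000) = -92*19903 = -1831076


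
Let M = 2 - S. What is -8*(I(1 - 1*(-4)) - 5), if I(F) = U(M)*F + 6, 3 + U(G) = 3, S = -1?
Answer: -8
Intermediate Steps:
M = 3 (M = 2 - 1*(-1) = 2 + 1 = 3)
U(G) = 0 (U(G) = -3 + 3 = 0)
I(F) = 6 (I(F) = 0*F + 6 = 0 + 6 = 6)
-8*(I(1 - 1*(-4)) - 5) = -8*(6 - 5) = -8*1 = -8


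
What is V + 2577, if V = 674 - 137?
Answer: 3114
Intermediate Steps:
V = 537
V + 2577 = 537 + 2577 = 3114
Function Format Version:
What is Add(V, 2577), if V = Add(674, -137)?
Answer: 3114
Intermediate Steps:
V = 537
Add(V, 2577) = Add(537, 2577) = 3114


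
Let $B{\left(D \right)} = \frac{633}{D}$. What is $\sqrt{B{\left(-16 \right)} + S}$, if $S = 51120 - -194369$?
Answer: $\frac{\sqrt{3927191}}{4} \approx 495.43$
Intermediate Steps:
$S = 245489$ ($S = 51120 + 194369 = 245489$)
$\sqrt{B{\left(-16 \right)} + S} = \sqrt{\frac{633}{-16} + 245489} = \sqrt{633 \left(- \frac{1}{16}\right) + 245489} = \sqrt{- \frac{633}{16} + 245489} = \sqrt{\frac{3927191}{16}} = \frac{\sqrt{3927191}}{4}$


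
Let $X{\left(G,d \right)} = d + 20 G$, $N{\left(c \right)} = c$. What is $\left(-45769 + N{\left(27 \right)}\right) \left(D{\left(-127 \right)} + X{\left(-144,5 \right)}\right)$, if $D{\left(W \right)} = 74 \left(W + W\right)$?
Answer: $991274882$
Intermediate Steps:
$D{\left(W \right)} = 148 W$ ($D{\left(W \right)} = 74 \cdot 2 W = 148 W$)
$\left(-45769 + N{\left(27 \right)}\right) \left(D{\left(-127 \right)} + X{\left(-144,5 \right)}\right) = \left(-45769 + 27\right) \left(148 \left(-127\right) + \left(5 + 20 \left(-144\right)\right)\right) = - 45742 \left(-18796 + \left(5 - 2880\right)\right) = - 45742 \left(-18796 - 2875\right) = \left(-45742\right) \left(-21671\right) = 991274882$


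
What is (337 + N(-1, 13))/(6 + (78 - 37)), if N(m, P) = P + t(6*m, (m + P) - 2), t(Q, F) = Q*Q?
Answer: 386/47 ≈ 8.2128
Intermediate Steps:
t(Q, F) = Q**2
N(m, P) = P + 36*m**2 (N(m, P) = P + (6*m)**2 = P + 36*m**2)
(337 + N(-1, 13))/(6 + (78 - 37)) = (337 + (13 + 36*(-1)**2))/(6 + (78 - 37)) = (337 + (13 + 36*1))/(6 + 41) = (337 + (13 + 36))/47 = (337 + 49)*(1/47) = 386*(1/47) = 386/47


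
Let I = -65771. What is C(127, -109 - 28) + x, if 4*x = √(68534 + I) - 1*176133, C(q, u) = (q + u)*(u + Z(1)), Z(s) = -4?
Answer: -170493/4 + 3*√307/4 ≈ -42610.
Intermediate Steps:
C(q, u) = (-4 + u)*(q + u) (C(q, u) = (q + u)*(u - 4) = (q + u)*(-4 + u) = (-4 + u)*(q + u))
x = -176133/4 + 3*√307/4 (x = (√(68534 - 65771) - 1*176133)/4 = (√2763 - 176133)/4 = (3*√307 - 176133)/4 = (-176133 + 3*√307)/4 = -176133/4 + 3*√307/4 ≈ -44020.)
C(127, -109 - 28) + x = ((-109 - 28)² - 4*127 - 4*(-109 - 28) + 127*(-109 - 28)) + (-176133/4 + 3*√307/4) = ((-137)² - 508 - 4*(-137) + 127*(-137)) + (-176133/4 + 3*√307/4) = (18769 - 508 + 548 - 17399) + (-176133/4 + 3*√307/4) = 1410 + (-176133/4 + 3*√307/4) = -170493/4 + 3*√307/4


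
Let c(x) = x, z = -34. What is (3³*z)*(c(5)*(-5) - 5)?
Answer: 27540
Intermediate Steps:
(3³*z)*(c(5)*(-5) - 5) = (3³*(-34))*(5*(-5) - 5) = (27*(-34))*(-25 - 5) = -918*(-30) = 27540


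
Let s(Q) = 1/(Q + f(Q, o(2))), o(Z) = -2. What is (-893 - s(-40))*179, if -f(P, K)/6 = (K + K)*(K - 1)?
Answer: -17902685/112 ≈ -1.5985e+5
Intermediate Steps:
f(P, K) = -12*K*(-1 + K) (f(P, K) = -6*(K + K)*(K - 1) = -6*2*K*(-1 + K) = -12*K*(-1 + K))
s(Q) = 1/(-72 + Q) (s(Q) = 1/(Q + 12*(-2)*(1 - 1*(-2))) = 1/(Q + 12*(-2)*(1 + 2)) = 1/(Q + 12*(-2)*3) = 1/(Q - 72) = 1/(-72 + Q))
(-893 - s(-40))*179 = (-893 - 1/(-72 - 40))*179 = (-893 - 1/(-112))*179 = (-893 - 1*(-1/112))*179 = (-893 + 1/112)*179 = -100015/112*179 = -17902685/112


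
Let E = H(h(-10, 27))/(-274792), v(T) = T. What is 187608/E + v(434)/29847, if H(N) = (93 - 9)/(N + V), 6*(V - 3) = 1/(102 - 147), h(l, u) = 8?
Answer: -9064331609828782/1343115 ≈ -6.7487e+9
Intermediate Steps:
V = 809/270 (V = 3 + 1/(6*(102 - 147)) = 3 + (⅙)/(-45) = 3 + (⅙)*(-1/45) = 3 - 1/270 = 809/270 ≈ 2.9963)
H(N) = 84/(809/270 + N) (H(N) = (93 - 9)/(N + 809/270) = 84/(809/270 + N))
E = -405/14568883 (E = (22680/(809 + 270*8))/(-274792) = (22680/(809 + 2160))*(-1/274792) = (22680/2969)*(-1/274792) = -405/14568883 ≈ -2.7799e-5)
187608/E + v(434)/29847 = 187608/(-405/14568883) + 434/29847 = 187608*(-14568883/405) + 434*(1/29847) = -911079667288/135 + 434/29847 = -9064331609828782/1343115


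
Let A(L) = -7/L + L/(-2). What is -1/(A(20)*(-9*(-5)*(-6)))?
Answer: -2/5589 ≈ -0.00035785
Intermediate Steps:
A(L) = -7/L - L/2 (A(L) = -7/L + L*(-1/2) = -7/L - L/2)
-1/(A(20)*(-9*(-5)*(-6))) = -1/((-7/20 - 1/2*20)*(-9*(-5)*(-6))) = -1/((-7*1/20 - 10)*(45*(-6))) = -1/((-7/20 - 10)*(-270)) = -(-1)/((-207/20)*270) = -(-20)*(-1)/(207*270) = -1*2/5589 = -2/5589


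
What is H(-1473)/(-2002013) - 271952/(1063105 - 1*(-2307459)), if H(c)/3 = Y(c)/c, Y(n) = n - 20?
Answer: -66832672246417/828306314039503 ≈ -0.080686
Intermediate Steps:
Y(n) = -20 + n
H(c) = 3*(-20 + c)/c (H(c) = 3*((-20 + c)/c) = 3*(-20 + c)/c)
H(-1473)/(-2002013) - 271952/(1063105 - 1*(-2307459)) = (3 - 60/(-1473))/(-2002013) - 271952/(1063105 - 1*(-2307459)) = (3 - 60*(-1/1473))*(-1/2002013) - 271952/(1063105 + 2307459) = (3 + 20/491)*(-1/2002013) - 271952/3370564 = (1493/491)*(-1/2002013) - 271952*1/3370564 = -1493/982988383 - 67988/842641 = -66832672246417/828306314039503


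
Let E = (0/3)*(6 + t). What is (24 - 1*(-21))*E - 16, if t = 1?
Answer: -16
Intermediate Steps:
E = 0 (E = (0/3)*(6 + 1) = (0*(⅓))*7 = 0*7 = 0)
(24 - 1*(-21))*E - 16 = (24 - 1*(-21))*0 - 16 = (24 + 21)*0 - 16 = 45*0 - 16 = 0 - 16 = -16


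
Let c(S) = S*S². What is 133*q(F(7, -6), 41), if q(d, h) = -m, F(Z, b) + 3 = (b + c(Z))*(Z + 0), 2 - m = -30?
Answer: -4256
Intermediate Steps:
m = 32 (m = 2 - 1*(-30) = 2 + 30 = 32)
c(S) = S³
F(Z, b) = -3 + Z*(b + Z³) (F(Z, b) = -3 + (b + Z³)*(Z + 0) = -3 + (b + Z³)*Z = -3 + Z*(b + Z³))
q(d, h) = -32 (q(d, h) = -1*32 = -32)
133*q(F(7, -6), 41) = 133*(-32) = -4256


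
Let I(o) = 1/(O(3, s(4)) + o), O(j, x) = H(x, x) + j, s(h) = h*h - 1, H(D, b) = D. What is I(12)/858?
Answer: 1/25740 ≈ 3.8850e-5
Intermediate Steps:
s(h) = -1 + h² (s(h) = h² - 1 = -1 + h²)
O(j, x) = j + x (O(j, x) = x + j = j + x)
I(o) = 1/(18 + o) (I(o) = 1/((3 + (-1 + 4²)) + o) = 1/((3 + (-1 + 16)) + o) = 1/((3 + 15) + o) = 1/(18 + o))
I(12)/858 = 1/((18 + 12)*858) = (1/858)/30 = (1/30)*(1/858) = 1/25740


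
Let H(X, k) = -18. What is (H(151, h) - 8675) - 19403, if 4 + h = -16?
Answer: -28096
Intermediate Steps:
h = -20 (h = -4 - 16 = -20)
(H(151, h) - 8675) - 19403 = (-18 - 8675) - 19403 = -8693 - 19403 = -28096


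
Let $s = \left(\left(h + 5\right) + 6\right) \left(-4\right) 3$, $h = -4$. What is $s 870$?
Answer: $-73080$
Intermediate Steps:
$s = -84$ ($s = \left(\left(-4 + 5\right) + 6\right) \left(-4\right) 3 = \left(1 + 6\right) \left(-4\right) 3 = 7 \left(-4\right) 3 = \left(-28\right) 3 = -84$)
$s 870 = \left(-84\right) 870 = -73080$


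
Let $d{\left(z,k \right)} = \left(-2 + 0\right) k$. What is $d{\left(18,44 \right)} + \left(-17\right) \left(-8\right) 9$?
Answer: $1136$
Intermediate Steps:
$d{\left(z,k \right)} = - 2 k$
$d{\left(18,44 \right)} + \left(-17\right) \left(-8\right) 9 = \left(-2\right) 44 + \left(-17\right) \left(-8\right) 9 = -88 + 136 \cdot 9 = -88 + 1224 = 1136$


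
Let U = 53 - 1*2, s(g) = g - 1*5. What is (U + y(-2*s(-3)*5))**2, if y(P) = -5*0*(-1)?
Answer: 2601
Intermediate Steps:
s(g) = -5 + g (s(g) = g - 5 = -5 + g)
U = 51 (U = 53 - 2 = 51)
y(P) = 0 (y(P) = 0*(-1) = 0)
(U + y(-2*s(-3)*5))**2 = (51 + 0)**2 = 51**2 = 2601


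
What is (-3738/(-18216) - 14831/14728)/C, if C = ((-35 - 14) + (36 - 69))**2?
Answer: -8962843/75164583648 ≈ -0.00011924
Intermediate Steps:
C = 6724 (C = (-49 - 33)**2 = (-82)**2 = 6724)
(-3738/(-18216) - 14831/14728)/C = (-3738/(-18216) - 14831/14728)/6724 = (-3738*(-1/18216) - 14831*1/14728)*(1/6724) = (623/3036 - 14831/14728)*(1/6724) = -8962843/11178552*1/6724 = -8962843/75164583648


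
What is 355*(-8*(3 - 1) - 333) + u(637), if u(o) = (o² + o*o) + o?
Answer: 688280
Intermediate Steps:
u(o) = o + 2*o² (u(o) = (o² + o²) + o = 2*o² + o = o + 2*o²)
355*(-8*(3 - 1) - 333) + u(637) = 355*(-8*(3 - 1) - 333) + 637*(1 + 2*637) = 355*(-8*2 - 333) + 637*(1 + 1274) = 355*(-16 - 333) + 637*1275 = 355*(-349) + 812175 = -123895 + 812175 = 688280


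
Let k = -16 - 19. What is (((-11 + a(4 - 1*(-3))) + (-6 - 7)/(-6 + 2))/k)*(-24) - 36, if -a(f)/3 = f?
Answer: -390/7 ≈ -55.714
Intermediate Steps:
a(f) = -3*f
k = -35
(((-11 + a(4 - 1*(-3))) + (-6 - 7)/(-6 + 2))/k)*(-24) - 36 = (((-11 - 3*(4 - 1*(-3))) + (-6 - 7)/(-6 + 2))/(-35))*(-24) - 36 = (((-11 - 3*(4 + 3)) - 13/(-4))*(-1/35))*(-24) - 36 = (((-11 - 3*7) - 13*(-¼))*(-1/35))*(-24) - 36 = (((-11 - 21) + 13/4)*(-1/35))*(-24) - 36 = ((-32 + 13/4)*(-1/35))*(-24) - 36 = -115/4*(-1/35)*(-24) - 36 = (23/28)*(-24) - 36 = -138/7 - 36 = -390/7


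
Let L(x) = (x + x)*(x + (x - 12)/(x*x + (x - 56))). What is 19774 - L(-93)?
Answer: 2102647/850 ≈ 2473.7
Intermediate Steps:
L(x) = 2*x*(x + (-12 + x)/(-56 + x + x**2)) (L(x) = (2*x)*(x + (-12 + x)/(x**2 + (-56 + x))) = (2*x)*(x + (-12 + x)/(-56 + x + x**2)) = 2*x*(x + (-12 + x)/(-56 + x + x**2)))
19774 - L(-93) = 19774 - 2*(-93)*(-12 + (-93)**2 + (-93)**3 - 55*(-93))/(-56 - 93 + (-93)**2) = 19774 - 2*(-93)*(-12 + 8649 - 804357 + 5115)/(-56 - 93 + 8649) = 19774 - 2*(-93)*(-790605)/8500 = 19774 - 1*14705253/850 = 19774 - 14705253/850 = 2102647/850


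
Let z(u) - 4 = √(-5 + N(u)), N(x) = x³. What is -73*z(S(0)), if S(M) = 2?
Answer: -292 - 73*√3 ≈ -418.44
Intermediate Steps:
z(u) = 4 + √(-5 + u³)
-73*z(S(0)) = -73*(4 + √(-5 + 2³)) = -73*(4 + √(-5 + 8)) = -73*(4 + √3) = -292 - 73*√3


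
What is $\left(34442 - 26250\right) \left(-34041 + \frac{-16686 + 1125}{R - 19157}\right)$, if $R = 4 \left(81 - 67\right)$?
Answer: $- \frac{1775483781120}{6367} \approx -2.7886 \cdot 10^{8}$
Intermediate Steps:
$R = 56$ ($R = 4 \cdot 14 = 56$)
$\left(34442 - 26250\right) \left(-34041 + \frac{-16686 + 1125}{R - 19157}\right) = \left(34442 - 26250\right) \left(-34041 + \frac{-16686 + 1125}{56 - 19157}\right) = 8192 \left(-34041 - \frac{15561}{-19101}\right) = 8192 \left(-34041 - - \frac{5187}{6367}\right) = 8192 \left(-34041 + \frac{5187}{6367}\right) = 8192 \left(- \frac{216733860}{6367}\right) = - \frac{1775483781120}{6367}$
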